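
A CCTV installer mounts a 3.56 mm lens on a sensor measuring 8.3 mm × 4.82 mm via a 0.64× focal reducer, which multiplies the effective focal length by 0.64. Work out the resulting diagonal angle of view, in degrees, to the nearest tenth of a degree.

Effective focal length f = 3.56 × 0.64 = 2.2784 mm.
Sensor diagonal = √(8.3² + 4.82²) = √92.1224 ≈ 9.5980 mm.
α = 2·arctan(9.598 / (2 × 2.2784)) = 2·arctan(2.10631) ≈ 129.2067°.

129.2°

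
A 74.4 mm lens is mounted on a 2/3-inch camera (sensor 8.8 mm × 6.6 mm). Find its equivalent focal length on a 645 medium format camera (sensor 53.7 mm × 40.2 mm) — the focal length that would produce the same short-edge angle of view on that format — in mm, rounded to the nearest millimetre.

453 mm

Equal angle of view means equal height/f ratio, so f₂ = f₁ · (height₂/height₁) = 74.4 × 40.2/6.6.
f₂ = 74.4 × 6.09091 ≈ 453.164 mm.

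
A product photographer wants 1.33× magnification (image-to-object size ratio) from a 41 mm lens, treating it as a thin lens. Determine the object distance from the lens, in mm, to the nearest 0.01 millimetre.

With m = dᵢ/dₒ and 1/f = 1/dₒ + 1/dᵢ, substituting dᵢ = m·dₒ gives 1/f = (1 + 1/m)/dₒ, hence dₒ = f·(1 + 1/m).
dₒ = 41 × (1 + 1/1.33) = 41 × 1.75188 ≈ 71.827 mm.

71.83 mm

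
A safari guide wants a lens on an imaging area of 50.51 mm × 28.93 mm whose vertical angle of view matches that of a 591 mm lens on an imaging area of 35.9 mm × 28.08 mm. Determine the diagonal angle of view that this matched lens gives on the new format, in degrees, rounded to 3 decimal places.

5.473°

Equal vertical AOV ⇒ f₂ = f₁ · 28.93/28.08 = 591 × 1.03027 ≈ 608.8900 mm.
Sensor diagonal = √(50.51² + 28.93²) = √3388.2050 ≈ 58.2083 mm.
Diagonal AOV on the new format = 2·arctan(58.2083 / (2 × 608.8900)) = 2·arctan(0.04780) ≈ 5.4732°.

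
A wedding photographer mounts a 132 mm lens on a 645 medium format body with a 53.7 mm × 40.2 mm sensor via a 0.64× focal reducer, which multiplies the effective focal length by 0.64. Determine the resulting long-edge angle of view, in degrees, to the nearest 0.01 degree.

35.26°

Effective focal length f = 132 × 0.64 = 84.48 mm.
α = 2·arctan(53.7 / (2 × 84.48)) = 2·arctan(0.31783) ≈ 35.2633°.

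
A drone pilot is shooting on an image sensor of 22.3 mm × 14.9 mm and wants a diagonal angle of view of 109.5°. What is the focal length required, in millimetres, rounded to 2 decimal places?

9.48 mm

Sensor diagonal = √(22.3² + 14.9²) = √719.3000 ≈ 26.8198 mm.
From α = 2·arctan(d/2f) we get f = d / (2·tan(α/2)).
With d = 26.8198 mm and α/2 = 54.75°, tan(α/2) ≈ 1.41497, so f ≈ 26.8198 / 2.82993 ≈ 9.4772 mm.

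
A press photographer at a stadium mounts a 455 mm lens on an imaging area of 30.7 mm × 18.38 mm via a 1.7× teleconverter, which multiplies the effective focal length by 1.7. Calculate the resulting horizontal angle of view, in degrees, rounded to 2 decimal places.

2.27°

Effective focal length f = 455 × 1.7 = 773.5 mm.
α = 2·arctan(30.7 / (2 × 773.5)) = 2·arctan(0.01984) ≈ 2.2738°.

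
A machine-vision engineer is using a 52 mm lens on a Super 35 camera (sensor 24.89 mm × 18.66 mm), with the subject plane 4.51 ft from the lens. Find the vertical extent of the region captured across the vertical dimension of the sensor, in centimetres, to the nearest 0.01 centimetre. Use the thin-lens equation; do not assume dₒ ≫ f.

47.46 cm

dₒ: 4.51 ft × 304.8 mm/ft = 1374.65 mm.
Similar triangles through the lens centre give W/dₒ = h/dᵢ; with 1/f = 1/dₒ + 1/dᵢ this gives W = h·(dₒ − f)/f.
W = 18.66 mm × (1374.65 − 52) / 52 = 18.66 × 25.4355 ≈ 474.627 mm = 47.4627 cm.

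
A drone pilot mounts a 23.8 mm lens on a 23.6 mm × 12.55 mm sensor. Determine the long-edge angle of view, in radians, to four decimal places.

0.9206 rad

Angle of view α = 2·arctan(w/2f) with w = 23.6 mm and f = 23.8 mm.
w/2f = 0.49580; arctan(0.49580) ≈ 0.4603 rad, so α ≈ 0.9206 rad.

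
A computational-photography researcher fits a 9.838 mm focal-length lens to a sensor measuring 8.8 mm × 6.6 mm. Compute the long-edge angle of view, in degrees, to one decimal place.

48.2°

Angle of view α = 2·arctan(w/2f) with w = 8.8 mm and f = 9.838 mm.
w/2f = 0.44725; arctan(0.44725) ≈ 24.0964°, so α ≈ 48.1927°.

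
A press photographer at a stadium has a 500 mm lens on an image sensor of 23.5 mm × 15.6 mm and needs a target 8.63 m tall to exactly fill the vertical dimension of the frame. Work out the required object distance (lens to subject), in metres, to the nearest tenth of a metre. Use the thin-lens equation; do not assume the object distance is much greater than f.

277.1 m

W: 8.63 m = 8630 mm.
Magnification m = h/W = dᵢ/dₒ; combined with 1/f = 1/dₒ + 1/dᵢ this gives dₒ = f·(1 + W/h).
dₒ = 500 mm × (1 + 8630/15.6) = 500 × 554.2051 ≈ 277102.564 mm = 277.103 m.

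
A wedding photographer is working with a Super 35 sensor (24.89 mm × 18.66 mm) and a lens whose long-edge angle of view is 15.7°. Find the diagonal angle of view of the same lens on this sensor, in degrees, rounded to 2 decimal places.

From the long-edge AOV: f = 24.89 / (2·tan(7.85°)) = 24.89 / 0.27574 ≈ 90.2648 mm.
Sensor diagonal = √(24.89² + 18.66²) = √967.7077 ≈ 31.1080 mm.
Diagonal AOV = 2·arctan(31.1080 / (2 × 90.2648)) = 2·arctan(0.17232) ≈ 19.5538°.

19.55°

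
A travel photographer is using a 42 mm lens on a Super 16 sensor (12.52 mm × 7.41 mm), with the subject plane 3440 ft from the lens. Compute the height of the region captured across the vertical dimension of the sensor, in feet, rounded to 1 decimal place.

606.9 ft

dₒ: 3440 ft × 304.8 mm/ft = 1048511.97 mm.
Similar triangles through the lens centre give W/dₒ = h/dᵢ; with 1/f = 1/dₒ + 1/dᵢ this gives W = h·(dₒ − f)/f.
W = 7.41 mm × (1.04851e+06 − 42) / 42 = 7.41 × 24963.5706 ≈ 184980.058 mm = 184980.058/304.8 ft = 606.89 ft.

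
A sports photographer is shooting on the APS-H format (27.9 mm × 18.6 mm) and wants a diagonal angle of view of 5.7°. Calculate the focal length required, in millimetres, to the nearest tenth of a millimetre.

336.8 mm

Sensor diagonal = √(27.9² + 18.6²) = √1124.3700 ≈ 33.5316 mm.
From α = 2·arctan(d/2f) we get f = d / (2·tan(α/2)).
With d = 33.5316 mm and α/2 = 2.85°, tan(α/2) ≈ 0.04978, so f ≈ 33.5316 / 0.09957 ≈ 336.7782 mm.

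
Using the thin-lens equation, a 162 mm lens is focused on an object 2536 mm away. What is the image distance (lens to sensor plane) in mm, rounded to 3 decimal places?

1/dᵢ = 1/f − 1/dₒ = 1/162 − 1/2536 = 0.0057785 mm⁻¹.
dᵢ = 1/0.0057785 ≈ 173.0548 mm.

173.055 mm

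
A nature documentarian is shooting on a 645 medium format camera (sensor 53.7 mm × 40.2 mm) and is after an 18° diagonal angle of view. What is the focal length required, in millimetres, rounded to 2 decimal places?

211.76 mm

Sensor diagonal = √(53.7² + 40.2²) = √4499.7300 ≈ 67.0800 mm.
From α = 2·arctan(d/2f) we get f = d / (2·tan(α/2)).
With d = 67.0800 mm and α/2 = 9°, tan(α/2) ≈ 0.15838, so f ≈ 67.0800 / 0.31677 ≈ 211.7633 mm.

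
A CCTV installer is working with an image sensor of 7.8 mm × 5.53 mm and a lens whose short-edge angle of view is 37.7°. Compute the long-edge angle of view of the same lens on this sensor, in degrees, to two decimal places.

51.43°

From the short-edge AOV: f = 5.53 / (2·tan(18.85°)) = 5.53 / 0.68280 ≈ 8.0990 mm.
Long-edge AOV = 2·arctan(7.8 / (2 × 8.0990)) = 2·arctan(0.48154) ≈ 51.4257°.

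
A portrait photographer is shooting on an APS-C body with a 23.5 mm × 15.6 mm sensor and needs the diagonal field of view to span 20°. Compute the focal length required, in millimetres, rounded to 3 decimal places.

Sensor diagonal = √(23.5² + 15.6²) = √795.6100 ≈ 28.2066 mm.
From α = 2·arctan(d/2f) we get f = d / (2·tan(α/2)).
With d = 28.2066 mm and α/2 = 10°, tan(α/2) ≈ 0.17633, so f ≈ 28.2066 / 0.35265 ≈ 79.9837 mm.

79.984 mm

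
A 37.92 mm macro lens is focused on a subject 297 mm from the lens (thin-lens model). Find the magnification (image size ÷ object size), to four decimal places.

Thin lens: 1/f = 1/dₒ + 1/dᵢ → 1/dᵢ = 1/37.92 − 1/297 = 0.0230043 mm⁻¹, so dᵢ ≈ 43.4701 mm.
Magnification m = dᵢ/dₒ = 43.4701/297 ≈ 0.14636.

0.1464×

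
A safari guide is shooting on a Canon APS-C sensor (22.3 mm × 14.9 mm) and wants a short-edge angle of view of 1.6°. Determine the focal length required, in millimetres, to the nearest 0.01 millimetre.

533.53 mm

From α = 2·arctan(h/2f) we get f = h / (2·tan(α/2)).
With h = 14.9 mm and α/2 = 0.8°, tan(α/2) ≈ 0.01396, so f ≈ 14.9 / 0.02793 ≈ 533.5323 mm.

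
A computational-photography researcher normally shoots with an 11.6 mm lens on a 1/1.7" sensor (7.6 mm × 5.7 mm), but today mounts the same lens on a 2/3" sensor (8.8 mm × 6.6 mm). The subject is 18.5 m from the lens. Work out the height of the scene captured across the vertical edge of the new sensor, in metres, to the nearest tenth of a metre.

The focal length stays 11.6 mm; the relevant sensor dimension is now h = 6.6 mm. Object distance dₒ = 18.5 m = 18500 mm.
Thin-lens field height W = h·(dₒ − f)/f = 6.6 × (18500 − 11.6)/11.6 ≈ 10519.262 mm = 10.5193 m.

10.5 m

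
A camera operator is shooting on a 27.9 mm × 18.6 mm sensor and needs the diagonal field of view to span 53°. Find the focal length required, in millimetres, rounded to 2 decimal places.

33.63 mm

Sensor diagonal = √(27.9² + 18.6²) = √1124.3700 ≈ 33.5316 mm.
From α = 2·arctan(d/2f) we get f = d / (2·tan(α/2)).
With d = 33.5316 mm and α/2 = 26.5°, tan(α/2) ≈ 0.49858, so f ≈ 33.5316 / 0.99716 ≈ 33.6270 mm.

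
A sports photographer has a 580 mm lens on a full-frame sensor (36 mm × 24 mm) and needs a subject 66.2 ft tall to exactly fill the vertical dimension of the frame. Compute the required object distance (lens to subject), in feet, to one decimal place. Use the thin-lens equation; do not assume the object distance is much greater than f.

W: 66.2 ft × 304.8 mm/ft = 20177.76 mm.
Magnification m = h/W = dᵢ/dₒ; combined with 1/f = 1/dₒ + 1/dᵢ this gives dₒ = f·(1 + W/h).
dₒ = 580 mm × (1 + 20177.8/24) = 580 × 841.7400 ≈ 488209.184 mm = 488209.184/304.8 ft = 1601.74 ft.

1601.7 ft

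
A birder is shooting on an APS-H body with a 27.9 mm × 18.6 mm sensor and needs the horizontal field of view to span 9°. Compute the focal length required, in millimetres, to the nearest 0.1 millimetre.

From α = 2·arctan(w/2f) we get f = w / (2·tan(α/2)).
With w = 27.9 mm and α/2 = 4.5°, tan(α/2) ≈ 0.07870, so f ≈ 27.9 / 0.15740 ≈ 177.2516 mm.

177.3 mm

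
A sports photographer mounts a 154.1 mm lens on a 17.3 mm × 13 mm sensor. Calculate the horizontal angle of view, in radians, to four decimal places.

Angle of view α = 2·arctan(w/2f) with w = 17.3 mm and f = 154.1 mm.
w/2f = 0.05613; arctan(0.05613) ≈ 0.0561 rad, so α ≈ 0.1121 rad.

0.1121 rad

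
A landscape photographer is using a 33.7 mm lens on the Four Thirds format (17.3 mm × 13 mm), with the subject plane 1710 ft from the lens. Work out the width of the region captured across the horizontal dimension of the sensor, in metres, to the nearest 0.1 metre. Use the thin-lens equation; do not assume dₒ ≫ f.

dₒ: 1710 ft × 304.8 mm/ft = 521207.98 mm.
Similar triangles through the lens centre give W/dₒ = w/dᵢ; with 1/f = 1/dₒ + 1/dᵢ this gives W = w·(dₒ − f)/f.
W = 17.3 mm × (521208 − 33.7) / 33.7 = 17.3 × 15465.1123 ≈ 267546.442 mm = 267.546 m.

267.5 m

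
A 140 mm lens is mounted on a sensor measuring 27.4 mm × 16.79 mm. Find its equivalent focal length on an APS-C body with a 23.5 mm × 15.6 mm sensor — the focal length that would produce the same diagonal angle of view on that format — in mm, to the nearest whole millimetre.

Sensor diagonal = √(27.4² + 16.79²) = √1032.6641 ≈ 32.1351 mm.
Sensor diagonal = √(23.5² + 15.6²) = √795.6100 ≈ 28.2066 mm.
Equal angle of view means equal diagonal/f ratio, so f₂ = f₁ · (diagonal₂/diagonal₁) = 140 × 28.2066/32.1351.
f₂ = 140 × 0.87775 ≈ 122.885 mm.

123 mm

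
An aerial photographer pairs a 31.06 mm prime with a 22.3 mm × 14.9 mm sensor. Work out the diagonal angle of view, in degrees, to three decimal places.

Sensor diagonal = √(22.3² + 14.9²) = √719.3000 ≈ 26.8198 mm.
Angle of view α = 2·arctan(d/2f) with d = 26.8198 mm and f = 31.06 mm.
d/2f = 0.43174; arctan(0.43174) ≈ 23.3519°, so α ≈ 46.7037°.

46.704°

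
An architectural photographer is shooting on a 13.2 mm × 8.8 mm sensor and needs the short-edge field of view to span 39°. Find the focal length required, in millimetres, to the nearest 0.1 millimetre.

From α = 2·arctan(h/2f) we get f = h / (2·tan(α/2)).
With h = 8.8 mm and α/2 = 19.5°, tan(α/2) ≈ 0.35412, so f ≈ 8.8 / 0.70824 ≈ 12.4252 mm.

12.4 mm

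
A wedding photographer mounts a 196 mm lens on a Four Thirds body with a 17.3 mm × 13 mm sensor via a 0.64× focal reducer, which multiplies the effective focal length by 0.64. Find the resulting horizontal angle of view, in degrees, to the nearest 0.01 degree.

7.89°

Effective focal length f = 196 × 0.64 = 125.44 mm.
α = 2·arctan(17.3 / (2 × 125.44)) = 2·arctan(0.06896) ≈ 7.8894°.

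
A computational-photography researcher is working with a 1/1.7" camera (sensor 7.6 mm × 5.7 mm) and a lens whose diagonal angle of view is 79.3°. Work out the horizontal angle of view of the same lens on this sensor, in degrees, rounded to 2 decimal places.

Sensor diagonal = √(7.6² + 5.7²) = √90.2500 ≈ 9.5000 mm.
From the diagonal AOV: f = 9.5000 / (2·tan(39.65°)) = 9.5000 / 1.65749 ≈ 5.7316 mm.
Horizontal AOV = 2·arctan(7.6 / (2 × 5.7316)) = 2·arctan(0.66299) ≈ 67.0883°.

67.09°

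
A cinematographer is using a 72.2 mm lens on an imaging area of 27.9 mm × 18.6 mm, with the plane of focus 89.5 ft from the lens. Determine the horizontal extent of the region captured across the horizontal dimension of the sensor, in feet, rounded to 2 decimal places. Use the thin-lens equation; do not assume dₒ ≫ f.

34.49 ft

dₒ: 89.5 ft × 304.8 mm/ft = 27279.60 mm.
Similar triangles through the lens centre give W/dₒ = w/dᵢ; with 1/f = 1/dₒ + 1/dᵢ this gives W = w·(dₒ − f)/f.
W = 27.9 mm × (27279.6 − 72.2) / 72.2 = 27.9 × 376.8338 ≈ 10513.663 mm = 10513.663/304.8 ft = 34.4936 ft.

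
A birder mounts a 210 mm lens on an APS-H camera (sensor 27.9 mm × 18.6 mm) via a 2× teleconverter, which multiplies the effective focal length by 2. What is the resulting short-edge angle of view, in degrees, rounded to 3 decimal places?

Effective focal length f = 210 × 2 = 420 mm.
α = 2·arctan(18.6 / (2 × 420)) = 2·arctan(0.02214) ≈ 2.5370°.

2.537°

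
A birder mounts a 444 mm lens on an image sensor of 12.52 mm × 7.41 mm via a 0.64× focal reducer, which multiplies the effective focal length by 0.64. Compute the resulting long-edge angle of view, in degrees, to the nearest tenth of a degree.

2.5°

Effective focal length f = 444 × 0.64 = 284.16 mm.
α = 2·arctan(12.52 / (2 × 284.16)) = 2·arctan(0.02203) ≈ 2.5240°.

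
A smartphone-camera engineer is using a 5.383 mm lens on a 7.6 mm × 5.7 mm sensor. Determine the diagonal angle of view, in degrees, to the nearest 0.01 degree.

Sensor diagonal = √(7.6² + 5.7²) = √90.2500 ≈ 9.5000 mm.
Angle of view α = 2·arctan(d/2f) with d = 9.5000 mm and f = 5.383 mm.
d/2f = 0.88241; arctan(0.88241) ≈ 41.4254°, so α ≈ 82.8509°.

82.85°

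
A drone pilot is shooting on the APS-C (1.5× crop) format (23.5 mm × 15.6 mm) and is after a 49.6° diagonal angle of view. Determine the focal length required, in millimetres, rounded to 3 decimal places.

Sensor diagonal = √(23.5² + 15.6²) = √795.6100 ≈ 28.2066 mm.
From α = 2·arctan(d/2f) we get f = d / (2·tan(α/2)).
With d = 28.2066 mm and α/2 = 24.8°, tan(α/2) ≈ 0.46206, so f ≈ 28.2066 / 0.92413 ≈ 30.5223 mm.

30.522 mm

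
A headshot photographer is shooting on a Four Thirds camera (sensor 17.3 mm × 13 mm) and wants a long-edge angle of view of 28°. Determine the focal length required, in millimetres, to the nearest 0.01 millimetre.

34.69 mm

From α = 2·arctan(w/2f) we get f = w / (2·tan(α/2)).
With w = 17.3 mm and α/2 = 14°, tan(α/2) ≈ 0.24933, so f ≈ 17.3 / 0.49866 ≈ 34.6933 mm.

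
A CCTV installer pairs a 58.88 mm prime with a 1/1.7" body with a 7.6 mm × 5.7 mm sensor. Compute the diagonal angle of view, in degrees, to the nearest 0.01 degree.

9.22°

Sensor diagonal = √(7.6² + 5.7²) = √90.2500 ≈ 9.5000 mm.
Angle of view α = 2·arctan(d/2f) with d = 9.5000 mm and f = 58.88 mm.
d/2f = 0.08067; arctan(0.08067) ≈ 4.6122°, so α ≈ 9.2244°.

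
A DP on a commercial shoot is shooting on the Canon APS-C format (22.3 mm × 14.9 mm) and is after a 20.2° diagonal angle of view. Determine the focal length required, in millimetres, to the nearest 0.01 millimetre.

Sensor diagonal = √(22.3² + 14.9²) = √719.3000 ≈ 26.8198 mm.
From α = 2·arctan(d/2f) we get f = d / (2·tan(α/2)).
With d = 26.8198 mm and α/2 = 10.1°, tan(α/2) ≈ 0.17813, so f ≈ 26.8198 / 0.35625 ≈ 75.2827 mm.

75.28 mm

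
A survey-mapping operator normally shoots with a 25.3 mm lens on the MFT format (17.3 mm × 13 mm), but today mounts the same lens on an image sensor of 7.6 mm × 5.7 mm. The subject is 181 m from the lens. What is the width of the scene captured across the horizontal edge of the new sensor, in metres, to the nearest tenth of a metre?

The focal length stays 25.3 mm; the relevant sensor dimension is now w = 7.6 mm. Object distance dₒ = 181 m = 181000 mm.
Thin-lens field width W = w·(dₒ − f)/f = 7.6 × (181000 − 25.3)/25.3 ≈ 54363.942 mm = 54.3639 m.

54.4 m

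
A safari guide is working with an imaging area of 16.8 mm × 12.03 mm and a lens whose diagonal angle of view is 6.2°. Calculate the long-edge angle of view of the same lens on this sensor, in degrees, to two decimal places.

5.04°

Sensor diagonal = √(16.8² + 12.03²) = √426.9609 ≈ 20.6630 mm.
From the diagonal AOV: f = 20.6630 / (2·tan(3.1°)) = 20.6630 / 0.10832 ≈ 190.7660 mm.
Long-edge AOV = 2·arctan(16.8 / (2 × 190.7660)) = 2·arctan(0.04403) ≈ 5.0426°.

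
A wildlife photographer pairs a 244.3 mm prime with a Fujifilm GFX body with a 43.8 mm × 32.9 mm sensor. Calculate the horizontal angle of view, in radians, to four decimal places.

Angle of view α = 2·arctan(w/2f) with w = 43.8 mm and f = 244.3 mm.
w/2f = 0.08964; arctan(0.08964) ≈ 0.0894 rad, so α ≈ 0.1788 rad.

0.1788 rad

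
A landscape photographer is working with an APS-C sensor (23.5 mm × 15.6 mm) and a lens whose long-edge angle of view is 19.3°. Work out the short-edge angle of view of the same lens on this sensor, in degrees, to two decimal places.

12.88°

From the long-edge AOV: f = 23.5 / (2·tan(9.65°)) = 23.5 / 0.34007 ≈ 69.1034 mm.
Short-edge AOV = 2·arctan(15.6 / (2 × 69.1034)) = 2·arctan(0.11287) ≈ 12.8799°.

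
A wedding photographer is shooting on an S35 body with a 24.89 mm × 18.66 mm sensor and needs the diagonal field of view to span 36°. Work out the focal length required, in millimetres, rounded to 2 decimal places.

Sensor diagonal = √(24.89² + 18.66²) = √967.7077 ≈ 31.1080 mm.
From α = 2·arctan(d/2f) we get f = d / (2·tan(α/2)).
With d = 31.1080 mm and α/2 = 18°, tan(α/2) ≈ 0.32492, so f ≈ 31.1080 / 0.64984 ≈ 47.8703 mm.

47.87 mm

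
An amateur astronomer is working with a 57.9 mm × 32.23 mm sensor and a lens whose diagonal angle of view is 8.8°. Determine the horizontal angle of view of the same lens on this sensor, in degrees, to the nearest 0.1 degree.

7.7°

Sensor diagonal = √(57.9² + 32.23²) = √4391.1829 ≈ 66.2660 mm.
From the diagonal AOV: f = 66.2660 / (2·tan(4.4°)) = 66.2660 / 0.15389 ≈ 430.6018 mm.
Horizontal AOV = 2·arctan(57.9 / (2 × 430.6018)) = 2·arctan(0.06723) ≈ 7.6926°.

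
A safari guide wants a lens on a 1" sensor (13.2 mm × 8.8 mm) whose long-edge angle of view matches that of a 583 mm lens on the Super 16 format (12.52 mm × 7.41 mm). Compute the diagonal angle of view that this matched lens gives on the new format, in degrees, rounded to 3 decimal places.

Equal long-edge AOV ⇒ f₂ = f₁ · 13.2/12.52 = 583 × 1.05431 ≈ 614.6645 mm.
Sensor diagonal = √(13.2² + 8.8²) = √251.6800 ≈ 15.8644 mm.
Diagonal AOV on the new format = 2·arctan(15.8644 / (2 × 614.6645)) = 2·arctan(0.01290) ≈ 1.4787°.

1.479°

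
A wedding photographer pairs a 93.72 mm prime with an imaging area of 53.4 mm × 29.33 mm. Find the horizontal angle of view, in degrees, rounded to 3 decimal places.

31.804°

Angle of view α = 2·arctan(w/2f) with w = 53.4 mm and f = 93.72 mm.
w/2f = 0.28489; arctan(0.28489) ≈ 15.9018°, so α ≈ 31.8036°.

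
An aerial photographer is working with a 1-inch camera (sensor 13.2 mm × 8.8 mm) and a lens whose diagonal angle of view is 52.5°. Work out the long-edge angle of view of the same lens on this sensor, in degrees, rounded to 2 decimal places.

44.62°

Sensor diagonal = √(13.2² + 8.8²) = √251.6800 ≈ 15.8644 mm.
From the diagonal AOV: f = 15.8644 / (2·tan(26.25°)) = 15.8644 / 0.98629 ≈ 16.0849 mm.
Long-edge AOV = 2·arctan(13.2 / (2 × 16.0849)) = 2·arctan(0.41032) ≈ 44.6188°.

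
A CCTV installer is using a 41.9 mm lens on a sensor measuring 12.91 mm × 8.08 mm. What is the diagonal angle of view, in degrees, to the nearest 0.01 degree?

20.60°

Sensor diagonal = √(12.91² + 8.08²) = √231.9545 ≈ 15.2301 mm.
Angle of view α = 2·arctan(d/2f) with d = 15.2301 mm and f = 41.9 mm.
d/2f = 0.18174; arctan(0.18174) ≈ 10.3007°, so α ≈ 20.6013°.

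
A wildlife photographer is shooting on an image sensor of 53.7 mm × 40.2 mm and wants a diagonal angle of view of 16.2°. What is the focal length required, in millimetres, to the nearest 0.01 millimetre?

235.66 mm

Sensor diagonal = √(53.7² + 40.2²) = √4499.7300 ≈ 67.0800 mm.
From α = 2·arctan(d/2f) we get f = d / (2·tan(α/2)).
With d = 67.0800 mm and α/2 = 8.1°, tan(α/2) ≈ 0.14232, so f ≈ 67.0800 / 0.28464 ≈ 235.6644 mm.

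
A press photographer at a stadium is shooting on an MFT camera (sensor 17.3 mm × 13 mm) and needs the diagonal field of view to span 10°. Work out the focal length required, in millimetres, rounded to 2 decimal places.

Sensor diagonal = √(17.3² + 13²) = √468.2900 ≈ 21.6400 mm.
From α = 2·arctan(d/2f) we get f = d / (2·tan(α/2)).
With d = 21.6400 mm and α/2 = 5°, tan(α/2) ≈ 0.08749, so f ≈ 21.6400 / 0.17498 ≈ 123.6732 mm.

123.67 mm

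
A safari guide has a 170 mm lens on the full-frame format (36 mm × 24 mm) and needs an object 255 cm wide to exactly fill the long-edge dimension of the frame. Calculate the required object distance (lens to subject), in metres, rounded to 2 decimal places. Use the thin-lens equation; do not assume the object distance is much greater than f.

12.21 m

W: 255 cm = 2550 mm.
Magnification m = w/W = dᵢ/dₒ; combined with 1/f = 1/dₒ + 1/dᵢ this gives dₒ = f·(1 + W/w).
dₒ = 170 mm × (1 + 2550/36) = 170 × 71.8333 ≈ 12211.667 mm = 12.2117 m.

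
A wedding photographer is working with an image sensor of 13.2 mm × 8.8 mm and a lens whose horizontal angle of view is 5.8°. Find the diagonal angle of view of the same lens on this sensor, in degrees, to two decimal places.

From the horizontal AOV: f = 13.2 / (2·tan(2.9°)) = 13.2 / 0.10132 ≈ 130.2859 mm.
Sensor diagonal = √(13.2² + 8.8²) = √251.6800 ≈ 15.8644 mm.
Diagonal AOV = 2·arctan(15.8644 / (2 × 130.2859)) = 2·arctan(0.06088) ≈ 6.9681°.

6.97°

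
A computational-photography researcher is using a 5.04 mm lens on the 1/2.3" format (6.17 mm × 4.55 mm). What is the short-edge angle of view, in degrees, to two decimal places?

48.59°

Angle of view α = 2·arctan(h/2f) with h = 4.55 mm and f = 5.04 mm.
h/2f = 0.45139; arctan(0.45139) ≈ 24.2939°, so α ≈ 48.5878°.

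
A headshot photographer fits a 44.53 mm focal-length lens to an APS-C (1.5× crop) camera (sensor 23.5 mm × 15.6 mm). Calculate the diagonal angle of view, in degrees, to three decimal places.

35.147°

Sensor diagonal = √(23.5² + 15.6²) = √795.6100 ≈ 28.2066 mm.
Angle of view α = 2·arctan(d/2f) with d = 28.2066 mm and f = 44.53 mm.
d/2f = 0.31671; arctan(0.31671) ≈ 17.5737°, so α ≈ 35.1475°.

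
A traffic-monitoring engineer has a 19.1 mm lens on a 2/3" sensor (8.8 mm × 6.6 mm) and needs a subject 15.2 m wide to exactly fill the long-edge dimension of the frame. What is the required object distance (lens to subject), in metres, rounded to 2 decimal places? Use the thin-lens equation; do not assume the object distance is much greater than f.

W: 15.2 m = 15200 mm.
Magnification m = w/W = dᵢ/dₒ; combined with 1/f = 1/dₒ + 1/dᵢ this gives dₒ = f·(1 + W/w).
dₒ = 19.1 mm × (1 + 15200/8.8) = 19.1 × 1728.2727 ≈ 33010.009 mm = 33.01 m.

33.01 m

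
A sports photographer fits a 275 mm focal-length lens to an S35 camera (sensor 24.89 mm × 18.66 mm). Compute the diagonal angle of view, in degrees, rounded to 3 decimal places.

Sensor diagonal = √(24.89² + 18.66²) = √967.7077 ≈ 31.1080 mm.
Angle of view α = 2·arctan(d/2f) with d = 31.1080 mm and f = 275 mm.
d/2f = 0.05656; arctan(0.05656) ≈ 3.2372°, so α ≈ 6.4744°.

6.474°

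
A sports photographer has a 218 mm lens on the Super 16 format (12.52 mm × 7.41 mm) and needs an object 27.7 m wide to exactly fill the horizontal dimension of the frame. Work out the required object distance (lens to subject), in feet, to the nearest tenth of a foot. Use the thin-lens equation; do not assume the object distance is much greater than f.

1583.1 ft

W: 27.7 m = 27700 mm.
Magnification m = w/W = dᵢ/dₒ; combined with 1/f = 1/dₒ + 1/dᵢ this gives dₒ = f·(1 + W/w).
dₒ = 218 mm × (1 + 27700/12.52) = 218 × 2213.4601 ≈ 482534.294 mm = 482534.294/304.8 ft = 1583.12 ft.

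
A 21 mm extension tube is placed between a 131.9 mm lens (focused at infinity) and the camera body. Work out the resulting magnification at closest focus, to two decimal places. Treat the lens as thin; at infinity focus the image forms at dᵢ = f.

The tube moves the image plane from f to f + e, so dᵢ = 131.9 + 21 = 152.9 mm. Focus is achieved when 1/f = 1/dₒ + 1/dᵢ, giving dₒ = 1/(1/f − 1/(f+e)).
Magnification m = dᵢ/dₒ = (f+e)·(1/f − 1/(f+e)) = e/f = 21/131.9 ≈ 0.1592.

0.16×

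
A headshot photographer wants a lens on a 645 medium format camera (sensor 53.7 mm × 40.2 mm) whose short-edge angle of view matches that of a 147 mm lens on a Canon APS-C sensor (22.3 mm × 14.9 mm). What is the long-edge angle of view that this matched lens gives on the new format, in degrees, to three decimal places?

7.746°

Equal short-edge AOV ⇒ f₂ = f₁ · 40.2/14.9 = 147 × 2.69799 ≈ 396.6040 mm.
Long-edge AOV on the new format = 2·arctan(53.7 / (2 × 396.6040)) = 2·arctan(0.06770) ≈ 7.7460°.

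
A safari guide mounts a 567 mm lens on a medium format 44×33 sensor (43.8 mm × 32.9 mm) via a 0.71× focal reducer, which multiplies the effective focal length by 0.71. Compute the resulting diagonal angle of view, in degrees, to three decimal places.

Effective focal length f = 567 × 0.71 = 402.57 mm.
Sensor diagonal = √(43.8² + 32.9²) = √3000.8500 ≈ 54.7800 mm.
α = 2·arctan(54.780 / (2 × 402.57)) = 2·arctan(0.06804) ≈ 7.7846°.

7.785°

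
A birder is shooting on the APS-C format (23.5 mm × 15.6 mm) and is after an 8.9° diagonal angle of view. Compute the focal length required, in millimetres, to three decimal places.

Sensor diagonal = √(23.5² + 15.6²) = √795.6100 ≈ 28.2066 mm.
From α = 2·arctan(d/2f) we get f = d / (2·tan(α/2)).
With d = 28.2066 mm and α/2 = 4.45°, tan(α/2) ≈ 0.07782, so f ≈ 28.2066 / 0.15565 ≈ 181.2209 mm.

181.221 mm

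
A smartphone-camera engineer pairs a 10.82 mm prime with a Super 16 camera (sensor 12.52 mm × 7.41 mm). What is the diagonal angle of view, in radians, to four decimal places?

Sensor diagonal = √(12.52² + 7.41²) = √211.6585 ≈ 14.5485 mm.
Angle of view α = 2·arctan(d/2f) with d = 14.5485 mm and f = 10.82 mm.
d/2f = 0.67230; arctan(0.67230) ≈ 0.5919 rad, so α ≈ 1.1838 rad.

1.1838 rad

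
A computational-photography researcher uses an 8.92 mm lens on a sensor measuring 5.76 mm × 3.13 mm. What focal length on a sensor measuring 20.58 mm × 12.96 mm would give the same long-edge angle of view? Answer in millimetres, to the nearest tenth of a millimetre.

Equal angle of view means equal width/f ratio, so f₂ = f₁ · (width₂/width₁) = 8.92 × 20.58/5.76.
f₂ = 8.92 × 3.57292 ≈ 31.870 mm.

31.9 mm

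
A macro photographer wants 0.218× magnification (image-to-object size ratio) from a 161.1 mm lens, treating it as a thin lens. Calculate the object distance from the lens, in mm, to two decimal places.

With m = dᵢ/dₒ and 1/f = 1/dₒ + 1/dᵢ, substituting dᵢ = m·dₒ gives 1/f = (1 + 1/m)/dₒ, hence dₒ = f·(1 + 1/m).
dₒ = 161.1 × (1 + 1/0.218) = 161.1 × 5.58716 ≈ 900.091 mm.

900.09 mm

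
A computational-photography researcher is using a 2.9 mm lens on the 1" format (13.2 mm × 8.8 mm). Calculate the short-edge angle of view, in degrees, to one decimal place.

113.2°

Angle of view α = 2·arctan(h/2f) with h = 8.8 mm and f = 2.9 mm.
h/2f = 1.51724; arctan(1.51724) ≈ 56.6115°, so α ≈ 113.2230°.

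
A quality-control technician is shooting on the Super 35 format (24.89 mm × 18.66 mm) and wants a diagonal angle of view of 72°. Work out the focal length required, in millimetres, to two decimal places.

Sensor diagonal = √(24.89² + 18.66²) = √967.7077 ≈ 31.1080 mm.
From α = 2·arctan(d/2f) we get f = d / (2·tan(α/2)).
With d = 31.1080 mm and α/2 = 36°, tan(α/2) ≈ 0.72654, so f ≈ 31.1080 / 1.45309 ≈ 21.4082 mm.

21.41 mm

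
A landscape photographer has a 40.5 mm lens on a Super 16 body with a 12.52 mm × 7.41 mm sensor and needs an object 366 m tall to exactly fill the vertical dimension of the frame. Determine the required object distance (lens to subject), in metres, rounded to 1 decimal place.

W: 366 m = 366000 mm.
Magnification m = h/W = dᵢ/dₒ; combined with 1/f = 1/dₒ + 1/dᵢ this gives dₒ = f·(1 + W/h).
dₒ = 40.5 mm × (1 + 366000/7.41) = 40.5 × 49393.7126 ≈ 2000445.358 mm = 2000.45 m.

2000.4 m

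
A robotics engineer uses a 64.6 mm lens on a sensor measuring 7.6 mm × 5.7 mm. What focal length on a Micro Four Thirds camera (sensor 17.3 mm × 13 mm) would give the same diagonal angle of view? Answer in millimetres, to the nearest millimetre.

147 mm

Sensor diagonal = √(7.6² + 5.7²) = √90.2500 ≈ 9.5000 mm.
Sensor diagonal = √(17.3² + 13²) = √468.2900 ≈ 21.6400 mm.
Equal angle of view means equal diagonal/f ratio, so f₂ = f₁ · (diagonal₂/diagonal₁) = 64.6 × 21.6400/9.5000.
f₂ = 64.6 × 2.27790 ≈ 147.152 mm.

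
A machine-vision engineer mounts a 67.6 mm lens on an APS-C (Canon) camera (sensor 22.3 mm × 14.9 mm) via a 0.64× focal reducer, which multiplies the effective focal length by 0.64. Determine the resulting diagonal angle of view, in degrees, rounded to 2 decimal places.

34.44°

Effective focal length f = 67.6 × 0.64 = 43.264 mm.
Sensor diagonal = √(22.3² + 14.9²) = √719.3000 ≈ 26.8198 mm.
α = 2·arctan(26.820 / (2 × 43.264)) = 2·arctan(0.30995) ≈ 34.4421°.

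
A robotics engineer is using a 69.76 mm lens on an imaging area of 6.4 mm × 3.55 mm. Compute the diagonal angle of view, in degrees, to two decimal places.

6.01°

Sensor diagonal = √(6.4² + 3.55²) = √53.5625 ≈ 7.3186 mm.
Angle of view α = 2·arctan(d/2f) with d = 7.3186 mm and f = 69.76 mm.
d/2f = 0.05246; arctan(0.05246) ≈ 3.0027°, so α ≈ 6.0055°.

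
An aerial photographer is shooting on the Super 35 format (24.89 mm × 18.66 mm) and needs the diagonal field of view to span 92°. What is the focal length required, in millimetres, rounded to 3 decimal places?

15.020 mm

Sensor diagonal = √(24.89² + 18.66²) = √967.7077 ≈ 31.1080 mm.
From α = 2·arctan(d/2f) we get f = d / (2·tan(α/2)).
With d = 31.1080 mm and α/2 = 46°, tan(α/2) ≈ 1.03553, so f ≈ 31.1080 / 2.07106 ≈ 15.0203 mm.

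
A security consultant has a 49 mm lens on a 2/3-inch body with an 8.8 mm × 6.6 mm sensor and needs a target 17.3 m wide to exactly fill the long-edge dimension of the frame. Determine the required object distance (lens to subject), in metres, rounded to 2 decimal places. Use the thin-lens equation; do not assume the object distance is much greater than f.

W: 17.3 m = 17300 mm.
Magnification m = w/W = dᵢ/dₒ; combined with 1/f = 1/dₒ + 1/dᵢ this gives dₒ = f·(1 + W/w).
dₒ = 49 mm × (1 + 17300/8.8) = 49 × 1966.9091 ≈ 96378.545 mm = 96.3785 m.

96.38 m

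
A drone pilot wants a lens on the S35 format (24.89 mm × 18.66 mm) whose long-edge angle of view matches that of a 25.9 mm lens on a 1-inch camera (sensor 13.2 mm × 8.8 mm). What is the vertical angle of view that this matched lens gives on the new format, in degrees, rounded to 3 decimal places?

21.631°

Equal long-edge AOV ⇒ f₂ = f₁ · 24.89/13.2 = 25.9 × 1.88561 ≈ 48.8372 mm.
Vertical AOV on the new format = 2·arctan(18.66 / (2 × 48.8372)) = 2·arctan(0.19104) ≈ 21.6313°.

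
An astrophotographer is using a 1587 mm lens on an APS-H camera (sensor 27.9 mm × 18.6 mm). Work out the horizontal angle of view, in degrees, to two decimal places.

Angle of view α = 2·arctan(w/2f) with w = 27.9 mm and f = 1587 mm.
w/2f = 0.00879; arctan(0.00879) ≈ 0.5036°, so α ≈ 1.0073°.

1.01°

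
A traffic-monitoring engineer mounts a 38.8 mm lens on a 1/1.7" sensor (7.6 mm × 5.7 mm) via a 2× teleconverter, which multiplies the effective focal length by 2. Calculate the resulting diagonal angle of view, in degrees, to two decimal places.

Effective focal length f = 38.8 × 2 = 77.6 mm.
Sensor diagonal = √(7.6² + 5.7²) = √90.2500 ≈ 9.5000 mm.
α = 2·arctan(9.500 / (2 × 77.6)) = 2·arctan(0.06121) ≈ 7.0056°.

7.01°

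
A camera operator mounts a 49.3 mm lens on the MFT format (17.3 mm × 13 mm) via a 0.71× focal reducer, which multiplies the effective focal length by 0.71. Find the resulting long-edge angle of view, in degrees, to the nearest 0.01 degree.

Effective focal length f = 49.3 × 0.71 = 35.003 mm.
α = 2·arctan(17.3 / (2 × 35.003)) = 2·arctan(0.24712) ≈ 27.7618°.

27.76°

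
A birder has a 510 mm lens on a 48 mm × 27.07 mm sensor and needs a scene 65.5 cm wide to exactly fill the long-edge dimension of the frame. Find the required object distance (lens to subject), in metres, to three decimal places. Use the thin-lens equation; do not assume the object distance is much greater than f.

7.469 m

W: 65.5 cm = 655 mm.
Magnification m = w/W = dᵢ/dₒ; combined with 1/f = 1/dₒ + 1/dᵢ this gives dₒ = f·(1 + W/w).
dₒ = 510 mm × (1 + 655/48) = 510 × 14.6458 ≈ 7469.375 mm = 7.46938 m.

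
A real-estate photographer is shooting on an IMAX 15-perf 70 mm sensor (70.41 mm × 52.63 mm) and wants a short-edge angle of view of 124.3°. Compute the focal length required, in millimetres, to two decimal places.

From α = 2·arctan(h/2f) we get f = h / (2·tan(α/2)).
With h = 52.63 mm and α/2 = 62.15°, tan(α/2) ≈ 1.89266, so f ≈ 52.63 / 3.78533 ≈ 13.9037 mm.

13.90 mm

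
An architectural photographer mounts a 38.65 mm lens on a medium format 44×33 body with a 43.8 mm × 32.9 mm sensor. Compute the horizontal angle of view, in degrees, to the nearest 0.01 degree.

Angle of view α = 2·arctan(w/2f) with w = 43.8 mm and f = 38.65 mm.
w/2f = 0.56662; arctan(0.56662) ≈ 29.5369°, so α ≈ 59.0738°.

59.07°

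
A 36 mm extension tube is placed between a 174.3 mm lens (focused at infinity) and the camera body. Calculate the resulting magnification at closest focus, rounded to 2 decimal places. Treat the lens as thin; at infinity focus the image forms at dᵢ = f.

0.21×

The tube moves the image plane from f to f + e, so dᵢ = 174.3 + 36 = 210.3 mm. Focus is achieved when 1/f = 1/dₒ + 1/dᵢ, giving dₒ = 1/(1/f − 1/(f+e)).
Magnification m = dᵢ/dₒ = (f+e)·(1/f − 1/(f+e)) = e/f = 36/174.3 ≈ 0.2065.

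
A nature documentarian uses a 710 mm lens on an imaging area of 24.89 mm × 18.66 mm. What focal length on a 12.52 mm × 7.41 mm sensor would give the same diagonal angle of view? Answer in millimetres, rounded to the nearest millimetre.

Sensor diagonal = √(24.89² + 18.66²) = √967.7077 ≈ 31.1080 mm.
Sensor diagonal = √(12.52² + 7.41²) = √211.6585 ≈ 14.5485 mm.
Equal angle of view means equal diagonal/f ratio, so f₂ = f₁ · (diagonal₂/diagonal₁) = 710 × 14.5485/31.1080.
f₂ = 710 × 0.46768 ≈ 332.050 mm.

332 mm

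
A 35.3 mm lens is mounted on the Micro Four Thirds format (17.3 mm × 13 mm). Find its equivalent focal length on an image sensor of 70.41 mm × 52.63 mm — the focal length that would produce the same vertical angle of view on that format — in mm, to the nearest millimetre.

Equal angle of view means equal height/f ratio, so f₂ = f₁ · (height₂/height₁) = 35.3 × 52.63/13.
f₂ = 35.3 × 4.04846 ≈ 142.911 mm.

143 mm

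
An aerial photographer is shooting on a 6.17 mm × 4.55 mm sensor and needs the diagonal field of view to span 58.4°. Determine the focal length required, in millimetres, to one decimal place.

Sensor diagonal = √(6.17² + 4.55²) = √58.7714 ≈ 7.6663 mm.
From α = 2·arctan(d/2f) we get f = d / (2·tan(α/2)).
With d = 7.6663 mm and α/2 = 29.2°, tan(α/2) ≈ 0.55888, so f ≈ 7.6663 / 1.11776 ≈ 6.8586 mm.

6.9 mm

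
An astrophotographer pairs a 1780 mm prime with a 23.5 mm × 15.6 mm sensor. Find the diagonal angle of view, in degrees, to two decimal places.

0.91°

Sensor diagonal = √(23.5² + 15.6²) = √795.6100 ≈ 28.2066 mm.
Angle of view α = 2·arctan(d/2f) with d = 28.2066 mm and f = 1780 mm.
d/2f = 0.00792; arctan(0.00792) ≈ 0.4540°, so α ≈ 0.9079°.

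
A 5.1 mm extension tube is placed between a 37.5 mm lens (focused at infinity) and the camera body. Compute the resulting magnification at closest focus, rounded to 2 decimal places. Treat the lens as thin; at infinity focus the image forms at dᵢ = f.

The tube moves the image plane from f to f + e, so dᵢ = 37.5 + 5.1 = 42.6 mm. Focus is achieved when 1/f = 1/dₒ + 1/dᵢ, giving dₒ = 1/(1/f − 1/(f+e)).
Magnification m = dᵢ/dₒ = (f+e)·(1/f − 1/(f+e)) = e/f = 5.1/37.5 ≈ 0.1360.

0.14×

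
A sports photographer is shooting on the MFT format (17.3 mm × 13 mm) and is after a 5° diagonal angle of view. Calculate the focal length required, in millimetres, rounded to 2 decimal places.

Sensor diagonal = √(17.3² + 13²) = √468.2900 ≈ 21.6400 mm.
From α = 2·arctan(d/2f) we get f = d / (2·tan(α/2)).
With d = 21.6400 mm and α/2 = 2.5°, tan(α/2) ≈ 0.04366, so f ≈ 21.6400 / 0.08732 ≈ 247.8188 mm.

247.82 mm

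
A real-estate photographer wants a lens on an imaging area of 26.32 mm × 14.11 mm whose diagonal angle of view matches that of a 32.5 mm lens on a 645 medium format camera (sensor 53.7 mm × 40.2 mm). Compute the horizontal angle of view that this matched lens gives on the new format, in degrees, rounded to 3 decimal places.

84.576°

Sensor diagonal = √(53.7² + 40.2²) = √4499.7300 ≈ 67.0800 mm.
Sensor diagonal = √(26.32² + 14.11²) = √891.8345 ≈ 29.8636 mm.
Equal diagonal AOV ⇒ f₂ = f₁ · 29.8636/67.0800 = 32.5 × 0.44519 ≈ 14.4688 mm.
Horizontal AOV on the new format = 2·arctan(26.32 / (2 × 14.4688)) = 2·arctan(0.90954) ≈ 84.5758°.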